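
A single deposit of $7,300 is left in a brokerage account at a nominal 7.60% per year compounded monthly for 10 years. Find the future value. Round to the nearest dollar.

$15,572

Periodic rate i = 0.076/12 = 0.00633333; n = 10 × 12 = 120 periods.
FV = PV·(1+i)^n = 7,300 × 2.133158 = 15,572.0524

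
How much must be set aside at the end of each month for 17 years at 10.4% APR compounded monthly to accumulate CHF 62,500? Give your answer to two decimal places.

With 12 periods per year: i = 0.00866667, n = 204.
FV-annuity factor = 555.537915; PMT = 62500 / 555.537915 = 112.5036

CHF 112.50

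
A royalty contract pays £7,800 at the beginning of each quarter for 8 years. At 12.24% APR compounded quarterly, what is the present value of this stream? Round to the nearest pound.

£162,569

With 4 periods per year: i = 0.0306, n = 32.
PV = PMT · [1 − (1+i)^(−n)] / i × (1+i) = 7800 · 20.842125 = 162,568.5766
Payments are at the start of each period, so multiply by (1+i).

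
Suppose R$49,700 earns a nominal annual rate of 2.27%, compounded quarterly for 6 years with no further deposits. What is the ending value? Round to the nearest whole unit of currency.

With 4 periods per year: i = 0.005675, n = 24.
FV = 49,700 × (1 + 0.005675)^24 = 56,929.8565

R$56,930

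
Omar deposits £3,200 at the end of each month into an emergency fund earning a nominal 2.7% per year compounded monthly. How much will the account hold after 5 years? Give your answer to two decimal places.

£205,316.60

Periodic rate i = 0.027/12 = 0.00225; n = 5 × 12 = 60 periods.
FV = PMT · [(1+i)^n − 1] / i = 3200 · 64.161436 = 205,316.5956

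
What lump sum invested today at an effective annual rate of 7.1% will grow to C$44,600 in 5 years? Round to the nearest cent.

C$31,651.01

Discount factor = (1+0.071)^(−5) = 0.709664; PV = 44,600 × 0.709664 = 31,651.0050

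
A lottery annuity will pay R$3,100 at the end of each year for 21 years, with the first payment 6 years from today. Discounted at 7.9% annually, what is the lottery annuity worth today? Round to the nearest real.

PV at t=5 (ordinary 21-year annuity): 3100 × a(21|0.079) = 3100 × 10.094201 = 31,292.0231
PV₀ = 31,292.0231 / (1+0.079)^5 = 31,292.0231 / 1.462538 = 21,395.6960

R$21,396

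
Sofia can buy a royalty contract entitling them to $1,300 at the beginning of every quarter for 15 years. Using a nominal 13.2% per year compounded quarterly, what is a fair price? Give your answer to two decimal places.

Periodic rate i = 0.132/4 = 0.033; n = 15 × 4 = 60 periods.
PV = 1300 × [1 − (1+0.033)^(−60)] / 0.033 × (1+i) = 1300 × 26.840645 = 34,892.8382
Payments are at the start of each period, so multiply by (1+i).

$34,892.84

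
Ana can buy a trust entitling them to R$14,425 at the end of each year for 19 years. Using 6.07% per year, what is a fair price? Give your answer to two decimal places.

R$160,078.70

PV = PMT · [1 − (1+i)^(−n)] / i = 14425 · 11.097310 = 160,078.7005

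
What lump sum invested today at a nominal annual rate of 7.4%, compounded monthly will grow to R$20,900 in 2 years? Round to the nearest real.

R$18,033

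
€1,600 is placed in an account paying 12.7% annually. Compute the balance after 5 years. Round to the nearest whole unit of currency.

€2,909

FV = PV·(1+i)^n = 1,600 × 1.818108 = 2,908.9721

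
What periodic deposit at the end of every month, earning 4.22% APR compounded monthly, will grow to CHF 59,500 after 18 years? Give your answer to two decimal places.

CHF 184.42

With 12 periods per year: i = 0.00351667, n = 216.
FV-annuity factor = 322.627919; PMT = 59500 / 322.627919 = 184.4230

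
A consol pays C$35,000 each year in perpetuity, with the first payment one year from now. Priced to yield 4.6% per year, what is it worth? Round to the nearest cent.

PV = C/r = 35000/0.046 = 760,869.5652

C$760,869.57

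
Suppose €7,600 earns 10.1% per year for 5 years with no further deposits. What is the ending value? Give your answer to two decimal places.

€12,295.61

FV = 7,600 × (1 + 0.101)^5 = 12,295.6130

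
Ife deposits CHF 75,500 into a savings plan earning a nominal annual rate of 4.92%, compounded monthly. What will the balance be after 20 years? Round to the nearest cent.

CHF 201,566.82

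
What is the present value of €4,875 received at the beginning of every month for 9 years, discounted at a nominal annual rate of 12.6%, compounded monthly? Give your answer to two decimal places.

With 12 periods per year: i = 0.0105, n = 108.
PV = PMT · [1 − (1+i)^(−n)] / i × (1+i) = 4875 · 65.090488 = 317,316.1286
(Beginning-of-period payments → annuity-due factor ×(1+i).)

€317,316.13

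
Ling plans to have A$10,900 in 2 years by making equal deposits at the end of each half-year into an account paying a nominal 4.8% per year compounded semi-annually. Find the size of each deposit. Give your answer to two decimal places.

i = 0.048/2 = 0.024 per half-year; n = 2·2 = 4.
FV-annuity factor = 4.146318; PMT = 10900 / 4.146318 = 2,628.8385

A$2,628.84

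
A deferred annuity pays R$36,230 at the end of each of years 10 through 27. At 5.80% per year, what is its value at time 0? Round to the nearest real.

Value one period before first payment (t=9): 36230 × [1 − (1+0.058)^(−18)] / 0.058 = 36230 × 10.992099 = 398,243.7559
PV₀ = 398,243.7559 / (1+0.058)^9 = 398,243.7559 / 1.661005 = 239,760.6823

R$239,761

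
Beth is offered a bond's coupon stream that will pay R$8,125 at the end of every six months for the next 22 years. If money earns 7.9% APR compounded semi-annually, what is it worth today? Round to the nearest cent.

R$168,289.58

i = 0.079/2 = 0.0395 per half-year; n = 22·2 = 44.
PV = PMT · [1 − (1+i)^(−n)] / i = 8125 · 20.712563 = 168,289.5752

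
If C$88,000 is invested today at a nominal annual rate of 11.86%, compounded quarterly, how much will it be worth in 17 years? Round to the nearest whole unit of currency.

With 4 periods per year: i = 0.02965, n = 68.
FV = PV·(1+i)^n = 88,000 × 7.292802 = 641,766.5729

C$641,767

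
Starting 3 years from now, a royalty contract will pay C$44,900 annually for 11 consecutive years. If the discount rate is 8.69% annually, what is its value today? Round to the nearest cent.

Value one period before first payment (t=2): 44900 × [1 − (1+0.0869)^(−11)] / 0.0869 = 44900 × 6.906029 = 310,080.7218
PV₀ = 310,080.7218 / (1+0.0869)^2 = 310,080.7218 / 1.181352 = 262,479.6201

C$262,479.62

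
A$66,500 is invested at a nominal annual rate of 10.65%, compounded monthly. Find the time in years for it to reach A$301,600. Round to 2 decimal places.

14.26 years

Periodic rate i = 0.1065/12 = 0.008875.
n = ln(301600/66500) / ln(1+0.008875) = ln(4.53534) / 0.008836 = 171.1097 months
= 171.1097/12 years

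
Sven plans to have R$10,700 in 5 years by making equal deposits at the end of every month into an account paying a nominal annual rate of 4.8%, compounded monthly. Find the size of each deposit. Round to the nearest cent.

R$158.14

i = 0.048/12 = 0.004 per month; n = 5·12 = 60.
PMT = 10700 / ( [(1+0.004)^60 − 1] / 0.004 ) = 10700 / 67.660180 = 158.1432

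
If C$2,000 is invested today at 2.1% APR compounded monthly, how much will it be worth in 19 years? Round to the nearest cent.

Periodic rate i = 0.021/12 = 0.00175; n = 19 × 12 = 228 periods.
FV = PV·(1+i)^n = 2,000 × 1.489814 = 2,979.6280

C$2,979.63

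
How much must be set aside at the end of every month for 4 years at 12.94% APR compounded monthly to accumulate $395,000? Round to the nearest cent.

i = 0.1294/12 = 0.0107833 per month; n = 4·12 = 48.
PMT = 395000 / ( [(1+0.0107833)^48 − 1] / 0.0107833 ) = 395000 / 62.443829 = 6,325.6851

$6,325.69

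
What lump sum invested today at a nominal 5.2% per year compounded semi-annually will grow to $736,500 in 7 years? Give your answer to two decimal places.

$514,173.51

Periodic rate i = 0.052/2 = 0.026; n = 7 × 2 = 14 periods.
Discount factor = (1+0.026)^(−14) = 0.698131; PV = 736,500 × 0.698131 = 514,173.5125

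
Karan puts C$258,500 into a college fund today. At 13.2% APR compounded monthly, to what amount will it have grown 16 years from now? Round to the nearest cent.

With 12 periods per year: i = 0.011, n = 192.
258,500 × (1+0.011)^192 = 258,500 × 8.169997 = 2,111,944.1098

C$2,111,944.11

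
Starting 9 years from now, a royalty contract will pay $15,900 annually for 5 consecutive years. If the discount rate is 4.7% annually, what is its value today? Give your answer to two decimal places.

$48,069.47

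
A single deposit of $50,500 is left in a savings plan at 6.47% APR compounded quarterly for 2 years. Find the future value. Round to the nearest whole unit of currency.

With 4 periods per year: i = 0.016175, n = 8.
FV = PV·(1+i)^n = 50,500 × 1.136967 = 57,416.8586

$57,417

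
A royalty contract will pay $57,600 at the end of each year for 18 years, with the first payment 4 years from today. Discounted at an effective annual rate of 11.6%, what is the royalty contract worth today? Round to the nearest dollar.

PV at t=3 (ordinary 18-year annuity): 57600 × a(18|0.116) = 57600 × 7.425088 = 427,685.0687
PV₀ = 427,685.0687 / (1+0.116)^3 = 427,685.0687 / 1.389929 = 307,702.8400

$307,703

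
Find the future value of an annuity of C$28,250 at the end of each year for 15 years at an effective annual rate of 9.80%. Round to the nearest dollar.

C$883,465

Accumulation factor s(15|0.098) = 31.273080; FV = 28250 × 31.273080 = 883,464.5018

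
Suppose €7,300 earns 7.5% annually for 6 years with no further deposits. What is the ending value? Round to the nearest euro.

€11,266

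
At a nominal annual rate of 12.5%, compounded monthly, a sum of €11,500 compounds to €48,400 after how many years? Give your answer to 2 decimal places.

11.56 years

Periodic rate i = 0.125/12 = 0.0104167.
(1+i)^n = 48400/11500 = 4.20870, so n = ln 4.20870 / ln 1.01042 = 138.6840 months
= 138.6840/12 years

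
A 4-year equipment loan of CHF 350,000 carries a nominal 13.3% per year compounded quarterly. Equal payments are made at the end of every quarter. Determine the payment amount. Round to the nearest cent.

CHF 28,560.67

i = 0.133/4 = 0.03325 per quarter; n = 4·4 = 16.
Annuity-PV factor = 12.254612; PMT = 350000 / 12.254612 = 28,560.6749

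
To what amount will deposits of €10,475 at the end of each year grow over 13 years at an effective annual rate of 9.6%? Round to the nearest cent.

Accumulation factor s(13|0.096) = 23.881110; FV = 10475 × 23.881110 = 250,154.6296

€250,154.63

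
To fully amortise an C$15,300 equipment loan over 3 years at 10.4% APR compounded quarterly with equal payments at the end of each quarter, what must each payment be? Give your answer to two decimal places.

With 4 periods per year: i = 0.026, n = 12.
Annuity-PV factor = 10.195931; PMT = 15300 / 10.195931 = 1,500.5986

C$1,500.60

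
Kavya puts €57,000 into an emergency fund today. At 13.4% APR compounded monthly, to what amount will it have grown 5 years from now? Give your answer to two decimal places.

Periodic rate i = 0.134/12 = 0.0111667; n = 5 × 12 = 60 periods.
FV = 57,000 × (1 + 0.0111667)^60 = 110,978.6734

€110,978.67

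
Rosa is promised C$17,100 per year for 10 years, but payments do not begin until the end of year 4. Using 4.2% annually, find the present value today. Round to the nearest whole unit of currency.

PV at t=3 (ordinary 10-year annuity): 17100 × a(10|0.042) = 17100 × 8.030740 = 137,325.6576
PV₀ = 137,325.6576 / (1+0.042)^3 = 137,325.6576 / 1.131366 = 121,380.3906

C$121,380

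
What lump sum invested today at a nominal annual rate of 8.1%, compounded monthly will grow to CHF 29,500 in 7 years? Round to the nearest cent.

CHF 16,765.03

i = 0.081/12 = 0.00675 per month; n = 7·12 = 84.
Discount factor = (1+0.00675)^(−84) = 0.568306; PV = 29,500 × 0.568306 = 16,765.0325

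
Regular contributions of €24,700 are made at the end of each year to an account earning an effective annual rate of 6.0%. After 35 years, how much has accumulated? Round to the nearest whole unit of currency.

Accumulation factor s(35|0.06) = 111.434780; FV = 24700 × 111.434780 = 2,752,439.0628

€2,752,439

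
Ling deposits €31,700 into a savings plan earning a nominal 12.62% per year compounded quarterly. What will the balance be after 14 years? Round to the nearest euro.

i = 0.1262/4 = 0.03155 per quarter; n = 14·4 = 56.
FV = PV·(1+i)^n = 31,700 × 5.694504 = 180,515.7635

€180,516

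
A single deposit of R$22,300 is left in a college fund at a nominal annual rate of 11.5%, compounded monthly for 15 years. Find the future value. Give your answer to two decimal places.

Periodic rate i = 0.115/12 = 0.00958333; n = 15 × 12 = 180 periods.
22,300 × (1+0.00958333)^180 = 22,300 × 5.566613 = 124,135.4719

R$124,135.47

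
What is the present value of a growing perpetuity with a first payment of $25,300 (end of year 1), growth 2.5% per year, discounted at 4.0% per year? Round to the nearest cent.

$1,686,666.67

PV = D₁/(r − g) = 25300/(0.04 − 0.025) = 1,686,666.6667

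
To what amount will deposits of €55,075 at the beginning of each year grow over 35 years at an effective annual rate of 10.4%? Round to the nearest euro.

€18,070,897

Accumulation factor s(35|0.104) × (1+i) = 328.114335; FV = 55075 × 328.114335 = 18,070,897.0096
(Beginning-of-period payments → annuity-due factor ×(1+i).)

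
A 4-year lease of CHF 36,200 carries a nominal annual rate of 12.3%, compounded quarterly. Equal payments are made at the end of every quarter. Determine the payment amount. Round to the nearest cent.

CHF 2,898.46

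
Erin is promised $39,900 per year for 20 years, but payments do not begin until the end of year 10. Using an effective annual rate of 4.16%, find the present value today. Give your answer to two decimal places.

$370,477.87

Value one period before first payment (t=9): 39900 × [1 − (1+0.0416)^(−20)] / 0.0416 = 39900 × 13.399794 = 534,651.7732
PV₀ = 534,651.7732 / (1+0.0416)^9 = 534,651.7732 / 1.443141 = 370,477.8695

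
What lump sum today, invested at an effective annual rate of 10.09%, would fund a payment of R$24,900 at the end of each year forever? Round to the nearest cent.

R$246,778.99

PV = PMT / i = 24900 / 0.1009 = 246,778.9891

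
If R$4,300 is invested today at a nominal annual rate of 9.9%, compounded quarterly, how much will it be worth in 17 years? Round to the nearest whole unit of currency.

R$22,672

Periodic rate i = 0.099/4 = 0.02475; n = 17 × 4 = 68 periods.
FV = 4,300 × (1 + 0.02475)^68 = 22,671.8777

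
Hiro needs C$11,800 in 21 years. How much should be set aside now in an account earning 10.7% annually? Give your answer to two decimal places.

C$1,395.67

Discount factor = (1+0.107)^(−21) = 0.118277; PV = 11,800 × 0.118277 = 1,395.6675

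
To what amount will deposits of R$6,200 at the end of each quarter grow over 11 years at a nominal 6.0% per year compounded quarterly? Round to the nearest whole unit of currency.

R$382,471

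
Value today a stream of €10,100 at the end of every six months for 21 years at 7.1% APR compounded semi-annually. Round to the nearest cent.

€218,773.25

With 2 periods per year: i = 0.0355, n = 42.
PV = PMT · [1 − (1+i)^(−n)] / i = 10100 · 21.660718 = 218,773.2504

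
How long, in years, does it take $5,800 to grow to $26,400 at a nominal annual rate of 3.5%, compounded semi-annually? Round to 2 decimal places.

43.68 years

Periodic rate i = 0.035/2 = 0.0175.
(1+i)^n = 26400/5800 = 4.55172, so n = ln 4.55172 / ln 1.0175 = 87.3559 half-years
= 87.3559/2 years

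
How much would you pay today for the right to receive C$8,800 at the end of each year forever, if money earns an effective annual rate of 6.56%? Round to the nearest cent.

PV = PMT / i = 8800 / 0.0656 = 134,146.3415

C$134,146.34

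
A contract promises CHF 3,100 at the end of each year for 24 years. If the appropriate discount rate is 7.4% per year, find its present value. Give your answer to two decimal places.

CHF 34,340.50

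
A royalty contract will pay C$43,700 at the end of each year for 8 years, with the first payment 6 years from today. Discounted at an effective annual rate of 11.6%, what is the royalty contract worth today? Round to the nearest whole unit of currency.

Value one period before first payment (t=5): 43700 × [1 − (1+0.116)^(−8)] / 0.116 = 43700 × 5.037841 = 220,153.6551
Discount back 5 years: 220,153.6551 × (1+0.116)^(−5) = 220,153.6551 × 0.577669 = 127,175.9315

C$127,176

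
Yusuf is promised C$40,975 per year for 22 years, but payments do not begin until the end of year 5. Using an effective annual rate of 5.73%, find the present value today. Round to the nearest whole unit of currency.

C$404,269

Value one period before first payment (t=4): 40975 × [1 − (1+0.0573)^(−22)] / 0.0573 = 40975 × 12.329480 = 505,200.4358
PV₀ = 505,200.4358 / (1+0.0573)^4 = 505,200.4358 / 1.249663 = 404,269.3234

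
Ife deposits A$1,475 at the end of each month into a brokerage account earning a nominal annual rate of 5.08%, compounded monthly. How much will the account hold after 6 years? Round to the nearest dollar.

A$123,859

i = 0.0508/12 = 0.00423333 per month; n = 6·12 = 72.
Accumulation factor s(72|0.00423333) = 83.971980; FV = 1475 × 83.971980 = 123,858.6706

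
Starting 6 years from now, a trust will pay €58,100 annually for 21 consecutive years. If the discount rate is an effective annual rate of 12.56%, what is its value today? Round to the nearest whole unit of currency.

Value one period before first payment (t=5): 58100 × [1 − (1+0.1256)^(−21)] / 0.1256 = 58100 × 7.298125 = 424,021.0655
Discount back 5 years: 424,021.0655 × (1+0.1256)^(−5) = 424,021.0655 × 0.553452 = 234,675.0996

€234,675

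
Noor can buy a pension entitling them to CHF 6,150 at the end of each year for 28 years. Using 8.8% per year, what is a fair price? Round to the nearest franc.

CHF 63,298

Annuity factor a(28|0.088) = 10.292343; PV = 6150 × 10.292343 = 63,297.9118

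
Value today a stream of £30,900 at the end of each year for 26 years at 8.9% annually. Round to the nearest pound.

PV = PMT · [1 − (1+i)^(−n)] / i = 30900 · 10.011663 = 309,360.3790

£309,360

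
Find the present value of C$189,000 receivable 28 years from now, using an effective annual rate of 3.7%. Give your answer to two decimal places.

PV = FV·(1+i)^(−n) = 189,000 × 0.361572 = 68,337.1127

C$68,337.11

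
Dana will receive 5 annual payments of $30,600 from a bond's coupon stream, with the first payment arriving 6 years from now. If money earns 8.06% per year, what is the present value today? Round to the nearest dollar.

$82,790

PV at t=5 (ordinary 5-year annuity): 30600 × a(5|0.0806) = 30600 × 3.986404 = 121,983.9634
PV₀ = 121,983.9634 / (1+0.0806)^5 = 121,983.9634 / 1.473414 = 82,790.0079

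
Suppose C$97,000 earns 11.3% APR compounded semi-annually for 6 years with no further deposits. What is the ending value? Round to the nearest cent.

Periodic rate i = 0.113/2 = 0.0565; n = 6 × 2 = 12 periods.
97,000 × (1+0.0565)^12 = 97,000 × 1.933900 = 187,588.3014

C$187,588.30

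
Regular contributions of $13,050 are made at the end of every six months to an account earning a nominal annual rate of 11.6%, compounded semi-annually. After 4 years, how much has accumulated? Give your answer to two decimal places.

With 2 periods per year: i = 0.058, n = 8.
FV = PMT · [(1+i)^n − 1] / i = 13050 · 9.826694 = 128,238.3599

$128,238.36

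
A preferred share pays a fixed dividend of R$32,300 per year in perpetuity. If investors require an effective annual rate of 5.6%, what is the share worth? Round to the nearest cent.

PV = PMT / i = 32300 / 0.056 = 576,785.7143

R$576,785.71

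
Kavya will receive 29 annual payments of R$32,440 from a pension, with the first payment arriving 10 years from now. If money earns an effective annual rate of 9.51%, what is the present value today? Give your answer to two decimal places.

Value one period before first payment (t=9): 32440 × [1 − (1+0.0951)^(−29)] / 0.0951 = 32440 × 9.760746 = 316,638.5996
PV₀ = 316,638.5996 / (1+0.0951)^9 = 316,638.5996 / 2.265082 = 139,791.2040

R$139,791.20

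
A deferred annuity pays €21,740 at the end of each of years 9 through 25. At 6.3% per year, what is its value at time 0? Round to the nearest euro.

PV at t=8 (ordinary 17-year annuity): 21740 × a(17|0.063) = 21740 × 10.254858 = 222,940.6088
PV₀ = 222,940.6088 / (1+0.063)^8 = 222,940.6088 / 1.630295 = 136,748.6560

€136,749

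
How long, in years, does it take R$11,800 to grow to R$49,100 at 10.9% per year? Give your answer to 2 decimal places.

13.78 years

n = ln(49100/11800) / ln(1+0.109) = ln(4.16102) / 0.103459 = 13.7810 years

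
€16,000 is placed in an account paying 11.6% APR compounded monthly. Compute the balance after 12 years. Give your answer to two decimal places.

€63,937.35

Periodic rate i = 0.116/12 = 0.00966667; n = 12 × 12 = 144 periods.
16,000 × (1+0.00966667)^144 = 16,000 × 3.996085 = 63,937.3545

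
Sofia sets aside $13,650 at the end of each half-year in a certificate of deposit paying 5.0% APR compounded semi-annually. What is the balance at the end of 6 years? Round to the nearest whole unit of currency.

$188,309

With 2 periods per year: i = 0.025, n = 12.
FV = PMT · [(1+i)^n − 1] / i = 13650 · 13.795553 = 188,309.2980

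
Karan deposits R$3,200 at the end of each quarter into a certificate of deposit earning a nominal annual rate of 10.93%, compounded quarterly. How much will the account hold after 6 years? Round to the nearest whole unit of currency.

R$106,546

Periodic rate i = 0.1093/4 = 0.027325; n = 6 × 4 = 24 periods.
FV = 3200 × [(1+0.027325)^24 − 1] / 0.027325 = 3200 × 33.295625 = 106,546.0016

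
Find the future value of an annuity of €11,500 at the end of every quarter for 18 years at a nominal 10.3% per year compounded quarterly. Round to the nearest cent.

€2,338,944.82

Periodic rate i = 0.103/4 = 0.02575; n = 18 × 4 = 72 periods.
Accumulation factor s(72|0.02575) = 203.386506; FV = 11500 × 203.386506 = 2,338,944.8168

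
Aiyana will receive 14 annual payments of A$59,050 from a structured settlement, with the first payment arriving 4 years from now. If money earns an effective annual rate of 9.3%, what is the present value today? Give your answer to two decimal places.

A$346,247.54

Value one period before first payment (t=3): 59050 × [1 − (1+0.093)^(−14)] / 0.093 = 59050 × 7.656447 = 452,113.1942
PV₀ = 452,113.1942 / (1+0.093)^3 = 452,113.1942 / 1.305751 = 346,247.5392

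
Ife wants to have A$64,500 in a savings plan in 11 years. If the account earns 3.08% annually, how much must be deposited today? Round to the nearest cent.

A$46,199.92

Discount factor = (1+0.0308)^(−11) = 0.716278; PV = 64,500 × 0.716278 = 46,199.9181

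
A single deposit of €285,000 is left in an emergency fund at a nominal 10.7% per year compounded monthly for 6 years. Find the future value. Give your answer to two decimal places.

Periodic rate i = 0.107/12 = 0.00891667; n = 6 × 12 = 72 periods.
FV = PV·(1+i)^n = 285,000 × 1.894878 = 540,040.3353

€540,040.34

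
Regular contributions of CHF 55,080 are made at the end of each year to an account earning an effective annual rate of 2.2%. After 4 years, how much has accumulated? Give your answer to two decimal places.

Accumulation factor s(4|0.022) = 4.133947; FV = 55080 × 4.133947 = 227,697.7814

CHF 227,697.78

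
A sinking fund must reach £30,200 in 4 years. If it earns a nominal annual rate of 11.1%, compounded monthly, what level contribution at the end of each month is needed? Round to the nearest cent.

£502.65

i = 0.111/12 = 0.00925 per month; n = 4·12 = 48.
FV-annuity factor = 60.081305; PMT = 30200 / 60.081305 = 502.6522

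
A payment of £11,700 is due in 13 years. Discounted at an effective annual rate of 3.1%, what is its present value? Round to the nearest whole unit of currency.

£7,867

Discount factor = (1+0.031)^(−13) = 0.672415; PV = 11,700 × 0.672415 = 7,867.2547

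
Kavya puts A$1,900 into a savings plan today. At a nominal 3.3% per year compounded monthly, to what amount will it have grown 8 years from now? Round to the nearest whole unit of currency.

A$2,473

Periodic rate i = 0.033/12 = 0.00275; n = 8 × 12 = 96 periods.
1,900 × (1+0.00275)^96 = 1,900 × 1.301656 = 2,473.1473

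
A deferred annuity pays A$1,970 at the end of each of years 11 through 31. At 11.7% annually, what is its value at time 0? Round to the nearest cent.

Value one period before first payment (t=10): 1970 × [1 − (1+0.117)^(−21)] / 0.117 = 1970 × 7.710062 = 15,188.8230
PV₀ = 15,188.8230 / (1+0.117)^10 = 15,188.8230 / 3.023651 = 5,023.3379

A$5,023.34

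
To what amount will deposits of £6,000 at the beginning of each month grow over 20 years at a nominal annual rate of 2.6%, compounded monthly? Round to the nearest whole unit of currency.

£1,890,159

i = 0.026/12 = 0.00216667 per month; n = 20·12 = 240.
Accumulation factor s(240|0.00216667) × (1+i) = 315.026500; FV = 6000 × 315.026500 = 1,890,159.0012
Payments are at the start of each period, so multiply by (1+i).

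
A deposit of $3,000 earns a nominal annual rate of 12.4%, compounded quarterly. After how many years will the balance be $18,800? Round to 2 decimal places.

Periodic rate i = 0.124/4 = 0.031.
(1+i)^n = 18800/3000 = 6.26667, so n = ln 6.26667 / ln 1.031 = 60.1144 quarters
= 60.1144/4 years

15.03 years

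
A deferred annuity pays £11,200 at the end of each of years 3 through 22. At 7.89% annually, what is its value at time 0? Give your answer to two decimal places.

£95,246.43

Value one period before first payment (t=2): 11200 × [1 − (1+0.0789)^(−20)] / 0.0789 = 11200 × 9.899040 = 110,869.2508
PV₀ = 110,869.2508 / (1+0.0789)^2 = 110,869.2508 / 1.164025 = 95,246.4344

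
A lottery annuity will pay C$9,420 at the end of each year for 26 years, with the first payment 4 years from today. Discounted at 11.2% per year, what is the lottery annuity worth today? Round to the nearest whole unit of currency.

C$57,296

PV at t=3 (ordinary 26-year annuity): 9420 × a(26|0.112) = 9420 × 8.363560 = 78,784.7318
PV₀ = 78,784.7318 / (1+0.112)^3 = 78,784.7318 / 1.375037 = 57,296.4480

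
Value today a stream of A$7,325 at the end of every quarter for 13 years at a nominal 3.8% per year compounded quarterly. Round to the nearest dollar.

Periodic rate i = 0.038/4 = 0.0095; n = 13 × 4 = 52 periods.
PV = 7325 × [1 − (1+0.0095)^(−52)] / 0.0095 = 7325 × 40.883660 = 299,472.8107

A$299,473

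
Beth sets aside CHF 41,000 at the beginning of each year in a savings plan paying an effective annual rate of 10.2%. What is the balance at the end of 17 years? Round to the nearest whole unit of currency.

Accumulation factor s(17|0.102) × (1+i) = 45.516841; FV = 41000 × 45.516841 = 1,866,190.4975
(annuity-due: payments at period start, so ×(1+i).)

CHF 1,866,190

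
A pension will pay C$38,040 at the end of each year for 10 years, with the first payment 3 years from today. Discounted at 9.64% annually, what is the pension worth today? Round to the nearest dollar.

PV at t=2 (ordinary 10-year annuity): 38040 × a(10|0.0964) = 38040 × 6.240755 = 237,398.3293
PV₀ = 237,398.3293 / (1+0.0964)^2 = 237,398.3293 / 1.202093 = 197,487.4965

C$197,487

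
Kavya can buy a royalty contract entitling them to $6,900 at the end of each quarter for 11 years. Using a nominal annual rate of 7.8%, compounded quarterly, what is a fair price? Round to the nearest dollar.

$202,568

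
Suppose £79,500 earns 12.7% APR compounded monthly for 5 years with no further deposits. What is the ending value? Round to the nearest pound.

With 12 periods per year: i = 0.0105833, n = 60.
FV = PV·(1+i)^n = 79,500 × 1.880736 = 149,518.5305

£149,519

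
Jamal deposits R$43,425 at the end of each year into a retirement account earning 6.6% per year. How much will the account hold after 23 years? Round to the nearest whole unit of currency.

Accumulation factor s(23|0.066) = 50.746415; FV = 43425 × 50.746415 = 2,203,663.0627

R$2,203,663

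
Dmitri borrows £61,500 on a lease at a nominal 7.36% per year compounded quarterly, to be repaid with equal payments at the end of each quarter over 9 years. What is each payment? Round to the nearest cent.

With 4 periods per year: i = 0.0184, n = 36.
Annuity-PV factor = 26.156201; PMT = 61500 / 26.156201 = 2,351.2589

£2,351.26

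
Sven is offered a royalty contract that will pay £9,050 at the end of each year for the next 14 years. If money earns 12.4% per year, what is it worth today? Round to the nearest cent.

PV = 9050 × [1 − (1+0.124)^(−14)] / 0.124 = 9050 × 6.494696 = 58,776.9967

£58,777.00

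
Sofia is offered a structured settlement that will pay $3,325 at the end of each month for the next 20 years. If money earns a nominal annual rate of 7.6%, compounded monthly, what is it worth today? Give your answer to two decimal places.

$409,624.58

With 12 periods per year: i = 0.00633333, n = 240.
PV = 3325 × [1 − (1+0.00633333)^(−240)] / 0.00633333 = 3325 × 123.195361 = 409,624.5759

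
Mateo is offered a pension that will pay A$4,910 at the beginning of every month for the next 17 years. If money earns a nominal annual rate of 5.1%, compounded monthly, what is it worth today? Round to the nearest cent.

A$671,777.91

Periodic rate i = 0.051/12 = 0.00425; n = 17 × 12 = 204 periods.
Annuity factor a(204|0.00425) × (1+i) = 136.818311; PV = 4910 × 136.818311 = 671,777.9087
Payments are at the start of each period, so multiply by (1+i).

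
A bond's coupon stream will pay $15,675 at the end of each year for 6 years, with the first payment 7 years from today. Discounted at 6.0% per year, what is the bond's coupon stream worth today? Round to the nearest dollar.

$54,338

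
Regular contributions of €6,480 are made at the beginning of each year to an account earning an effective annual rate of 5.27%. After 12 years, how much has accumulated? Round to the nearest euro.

Accumulation factor s(12|0.0527) × (1+i) = 17.020217; FV = 6480 × 17.020217 = 110,291.0093
Payments are at the start of each period, so multiply by (1+i).

€110,291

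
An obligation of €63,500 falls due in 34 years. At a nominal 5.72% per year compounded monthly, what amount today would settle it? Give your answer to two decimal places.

With 12 periods per year: i = 0.00476667, n = 408.
PV = 63,500 / (1 + 0.00476667)^408 = 63,500 / 6.960001 = 9,123.5623

€9,123.56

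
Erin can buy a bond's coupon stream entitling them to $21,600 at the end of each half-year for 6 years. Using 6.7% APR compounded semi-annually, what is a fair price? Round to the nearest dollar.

With 2 periods per year: i = 0.0335, n = 12.
Annuity factor a(12|0.0335) = 9.749202; PV = 21600 × 9.749202 = 210,582.7645

$210,583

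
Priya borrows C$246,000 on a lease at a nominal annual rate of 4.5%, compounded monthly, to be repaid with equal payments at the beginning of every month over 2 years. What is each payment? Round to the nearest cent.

Periodic rate i = 0.045/12 = 0.00375; n = 2 × 12 = 24 periods.
Annuity-PV factor × (1+i) = 22.996571; PMT = 246000 / 22.996571 = 10,697.2470

C$10,697.25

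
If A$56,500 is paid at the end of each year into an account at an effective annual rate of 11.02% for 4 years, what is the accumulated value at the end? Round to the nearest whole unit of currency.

A$266,178

FV = PMT · [(1+i)^n − 1] / i = 56500 · 4.711114 = 266,177.9655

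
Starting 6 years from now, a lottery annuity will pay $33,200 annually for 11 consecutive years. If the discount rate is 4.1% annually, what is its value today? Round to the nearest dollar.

$236,632

Value one period before first payment (t=5): 33200 × [1 − (1+0.041)^(−11)] / 0.041 = 33200 × 8.713419 = 289,285.4976
Discount back 5 years: 289,285.4976 × (1+0.041)^(−5) = 289,285.4976 × 0.817987 = 236,631.7495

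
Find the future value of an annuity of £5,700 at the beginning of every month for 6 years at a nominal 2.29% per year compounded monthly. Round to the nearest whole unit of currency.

£440,321

With 12 periods per year: i = 0.00190833, n = 72.
Accumulation factor s(72|0.00190833) × (1+i) = 77.249369; FV = 5700 × 77.249369 = 440,321.4045
(annuity-due: payments at period start, so ×(1+i).)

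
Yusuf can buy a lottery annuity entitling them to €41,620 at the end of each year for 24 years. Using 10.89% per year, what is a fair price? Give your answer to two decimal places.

PV = 41620 × [1 − (1+0.1089)^(−24)] / 0.1089 = 41620 × 8.414394 = 350,207.0720

€350,207.07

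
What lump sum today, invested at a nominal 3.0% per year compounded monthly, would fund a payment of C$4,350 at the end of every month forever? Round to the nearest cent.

C$1,740,000.00

Periodic rate i = 0.03/12 = 0.0025.
PV = C/r = 4350/0.0025 = 1,740,000.0000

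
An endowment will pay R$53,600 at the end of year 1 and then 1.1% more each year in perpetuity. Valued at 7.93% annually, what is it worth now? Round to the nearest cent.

PV = PMT / (i − g) = 53600 / (0.0793 − 0.011) = 53600 / 0.068300 = 784,773.0600

R$784,773.06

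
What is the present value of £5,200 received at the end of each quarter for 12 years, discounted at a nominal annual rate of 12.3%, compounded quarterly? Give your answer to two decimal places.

£129,587.44

i = 0.123/4 = 0.03075 per quarter; n = 12·4 = 48.
PV = PMT · [1 − (1+i)^(−n)] / i = 5200 · 24.920661 = 129,587.4381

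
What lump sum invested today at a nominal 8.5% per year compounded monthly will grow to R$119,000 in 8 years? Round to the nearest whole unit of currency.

R$60,432

Periodic rate i = 0.085/12 = 0.00708333; n = 8 × 12 = 96 periods.
PV = FV·(1+i)^(−n) = 119,000 × 0.507833 = 60,432.1056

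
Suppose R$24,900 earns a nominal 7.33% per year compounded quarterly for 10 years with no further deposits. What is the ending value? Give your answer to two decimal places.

R$51,482.02

With 4 periods per year: i = 0.018325, n = 40.
FV = 24,900 × (1 + 0.018325)^40 = 51,482.0204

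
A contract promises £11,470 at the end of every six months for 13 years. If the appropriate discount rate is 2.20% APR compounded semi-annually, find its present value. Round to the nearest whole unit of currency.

Periodic rate i = 0.022/2 = 0.011; n = 13 × 2 = 26 periods.
PV = 11470 × [1 − (1+0.011)^(−26)] / 0.011 = 11470 × 22.505757 = 258,141.0325

£258,141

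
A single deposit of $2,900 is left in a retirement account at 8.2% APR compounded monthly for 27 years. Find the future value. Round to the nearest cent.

Periodic rate i = 0.082/12 = 0.00683333; n = 27 × 12 = 324 periods.
2,900 × (1+0.00683333)^324 = 2,900 × 9.083593 = 26,342.4188

$26,342.42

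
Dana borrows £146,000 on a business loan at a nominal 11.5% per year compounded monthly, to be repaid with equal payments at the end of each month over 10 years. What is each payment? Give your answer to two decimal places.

Periodic rate i = 0.115/12 = 0.00958333; n = 10 × 12 = 120 periods.
Annuity-PV factor = 71.126060; PMT = 146000 / 71.126060 = 2,052.6935

£2,052.69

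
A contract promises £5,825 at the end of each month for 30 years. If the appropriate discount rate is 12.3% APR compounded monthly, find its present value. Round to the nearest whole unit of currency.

£553,832

Periodic rate i = 0.123/12 = 0.01025; n = 30 × 12 = 360 periods.
PV = PMT · [1 − (1+i)^(−n)] / i = 5825 · 95.078489 = 553,832.2005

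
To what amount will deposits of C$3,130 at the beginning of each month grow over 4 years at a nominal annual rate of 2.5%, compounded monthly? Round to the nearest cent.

C$158,164.90

i = 0.025/12 = 0.00208333 per month; n = 4·12 = 48.
FV = PMT · [(1+i)^n − 1] / i × (1+i) = 3130 · 50.531918 = 158,164.9021
Payments are at the start of each period, so multiply by (1+i).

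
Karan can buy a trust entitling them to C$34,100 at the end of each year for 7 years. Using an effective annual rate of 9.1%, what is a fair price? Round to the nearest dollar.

C$171,049

PV = PMT · [1 − (1+i)^(−n)] / i = 34100 · 5.016109 = 171,049.3332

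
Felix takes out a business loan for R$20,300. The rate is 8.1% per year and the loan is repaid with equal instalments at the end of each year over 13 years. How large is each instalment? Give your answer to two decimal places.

R$2,582.54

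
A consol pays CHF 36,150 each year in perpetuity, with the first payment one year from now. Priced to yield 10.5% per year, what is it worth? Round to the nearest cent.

CHF 344,285.71

PV = C/r = 36150/0.105 = 344,285.7143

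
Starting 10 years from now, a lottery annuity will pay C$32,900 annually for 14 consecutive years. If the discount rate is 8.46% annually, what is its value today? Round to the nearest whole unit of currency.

PV at t=9 (ordinary 14-year annuity): 32900 × a(14|0.0846) = 32900 × 8.028445 = 264,135.8500
Discount back 9 years: 264,135.8500 × (1+0.0846)^(−9) = 264,135.8500 × 0.481475 = 127,174.7666

C$127,175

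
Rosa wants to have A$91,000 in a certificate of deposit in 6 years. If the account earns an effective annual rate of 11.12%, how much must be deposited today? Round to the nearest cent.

A$48,337.92

PV = FV·(1+i)^(−n) = 91,000 × 0.531186 = 48,337.9242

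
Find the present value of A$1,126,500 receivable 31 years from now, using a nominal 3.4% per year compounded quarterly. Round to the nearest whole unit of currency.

With 4 periods per year: i = 0.0085, n = 124.
PV = 1,126,500 / (1 + 0.0085)^124 = 1,126,500 / 2.856353 = 394,383.9932

A$394,384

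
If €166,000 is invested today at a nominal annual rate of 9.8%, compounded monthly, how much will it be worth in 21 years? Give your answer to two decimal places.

i = 0.098/12 = 0.00816667 per month; n = 21·12 = 252.
166,000 × (1+0.00816667)^252 = 166,000 × 7.765120 = 1,289,010.0019

€1,289,010.00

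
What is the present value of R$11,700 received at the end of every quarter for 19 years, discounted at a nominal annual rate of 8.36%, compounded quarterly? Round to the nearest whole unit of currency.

Periodic rate i = 0.0836/4 = 0.0209; n = 19 × 4 = 76 periods.
PV = 11700 × [1 − (1+0.0209)^(−76)] / 0.0209 = 11700 × 37.912751 = 443,579.1884

R$443,579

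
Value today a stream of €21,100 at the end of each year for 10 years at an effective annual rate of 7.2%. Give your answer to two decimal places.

€146,837.13

Annuity factor a(10|0.072) = 6.959106; PV = 21100 × 6.959106 = 146,837.1293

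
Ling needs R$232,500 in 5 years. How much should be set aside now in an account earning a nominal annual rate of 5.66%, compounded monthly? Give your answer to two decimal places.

R$175,309.95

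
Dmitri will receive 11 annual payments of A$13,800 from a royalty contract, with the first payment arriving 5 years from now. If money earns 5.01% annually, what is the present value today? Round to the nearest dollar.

Value one period before first payment (t=4): 13800 × [1 − (1+0.0501)^(−11)] / 0.0501 = 13800 × 8.302054 = 114,568.3388
Discount back 4 years: 114,568.3388 × (1+0.0501)^(−4) = 114,568.3388 × 0.822389 = 94,219.7575

A$94,220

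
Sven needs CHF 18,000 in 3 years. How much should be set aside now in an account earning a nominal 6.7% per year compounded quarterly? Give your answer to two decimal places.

CHF 14,746.95

With 4 periods per year: i = 0.01675, n = 12.
PV = FV·(1+i)^(−n) = 18,000 × 0.819275 = 14,746.9542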